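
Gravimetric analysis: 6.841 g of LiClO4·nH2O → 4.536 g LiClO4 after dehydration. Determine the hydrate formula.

LiClO4·3H2O

Mass of water lost = 6.841 − 4.536 = 2.305 g → 2.305 / 18.02 = 0.1279 mol H2O
Molar mass of LiClO4 = 106.39 g/mol → mol LiClO4 = 4.536 / 106.39 = 0.04264
n = 0.1279 / 0.04264 = 3.00 ≈ 3 → LiClO4·3H2O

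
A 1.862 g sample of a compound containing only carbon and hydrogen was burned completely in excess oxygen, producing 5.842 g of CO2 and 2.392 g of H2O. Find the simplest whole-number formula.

mol C = 5.842 / 44.01 = 0.1327; mass C = 0.1327 × 12.01 = 1.594 g
mol H = 2 × (2.392 / 18.02) = 0.2655; mass H = 0.2655 × 1.008 = 0.2676 g
Smallest is C at 0.1327 mol; normalising gives C 1.000, H 2.000
Ratio ≈ 1:2, so the empirical formula is CH2

CH2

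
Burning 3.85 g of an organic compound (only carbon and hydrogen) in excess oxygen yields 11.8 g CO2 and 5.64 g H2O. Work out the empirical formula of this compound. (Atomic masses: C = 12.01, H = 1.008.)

C3H7

mol C = 11.8 / 44.01 = 0.2681; mass C = 0.2681 × 12.01 = 3.220 g
mol H = 2 × (5.64 / 18.02) = 0.6260; mass H = 0.6260 × 1.008 = 0.6310 g
Ratios (÷ 0.2681): C 1.000, H 2.335
Scaling by 3: C 3.00, H 7.00 → C3H7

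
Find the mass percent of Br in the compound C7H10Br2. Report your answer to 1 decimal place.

62.9%

Molar mass = 7(12.01) + 10(1.008) + 2(79.90) = 253.950 g/mol
Mass of Br per mole = 2 × 79.90 = 159.800 g
% Br = 159.800 / 253.950 × 100 = 62.9%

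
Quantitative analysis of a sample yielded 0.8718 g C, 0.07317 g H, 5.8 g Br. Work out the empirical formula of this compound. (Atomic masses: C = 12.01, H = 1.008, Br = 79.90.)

CHBr

Moles — C: 0.8718 / 12.01 = 0.07259 mol; H: 0.07317 / 1.008 = 0.07259 mol; Br: 5.8 / 79.90 = 0.07259 mol
Smallest is H at 0.07259 mol; normalising gives C 1.000, H 1.000, Br 1.000
Ratio ≈ 1:1:1, so the empirical formula is CHBr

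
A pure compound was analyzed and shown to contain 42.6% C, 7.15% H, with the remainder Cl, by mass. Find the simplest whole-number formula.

C5H10Cl2

Assume 100 g: 42.6 g C, 7.15 g H, 50.25 g Cl.
n(C) = 42.6/12.01 = 3.547, n(H) = 7.15/1.008 = 7.093, n(Cl) = 50.25/35.45 = 1.417
Ratios (÷ 1.417): C 2.502, H 5.004, Cl 1.000
Multiply by 2: C 5.00, H 10.01, Cl 2.00 → C5H10Cl2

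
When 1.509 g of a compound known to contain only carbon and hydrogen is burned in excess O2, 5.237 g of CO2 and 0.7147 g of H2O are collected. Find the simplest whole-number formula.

mol C = 5.237 / 44.01 = 0.1190; mass C = 0.1190 × 12.01 = 1.429 g
mol H = 2 × (0.7147 / 18.02) = 0.07932; mass H = 0.07932 × 1.008 = 0.07996 g
Divide by the smallest (0.07932 mol H): C 1.500, H 1.000
Scaling by 2: C 3.00, H 2.00 → C3H2

C3H2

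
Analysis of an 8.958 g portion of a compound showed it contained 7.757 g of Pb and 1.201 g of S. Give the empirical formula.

n(Pb) = 7.757/207.2 = 0.03744, n(S) = 1.201/32.07 = 0.03745
Smallest is Pb at 0.03744 mol; normalising gives Pb 1.000, S 1.000
Ratio ≈ 1:1, so the empirical formula is PbS

PbS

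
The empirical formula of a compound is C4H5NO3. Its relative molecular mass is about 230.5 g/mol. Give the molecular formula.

Empirical-formula mass = 115.09 g/mol
n = 230.5 / 115.09 = 2.00 ≈ 2
Molecular formula = (C4H5NO3)2 = C8H10N2O6

C8H10N2O6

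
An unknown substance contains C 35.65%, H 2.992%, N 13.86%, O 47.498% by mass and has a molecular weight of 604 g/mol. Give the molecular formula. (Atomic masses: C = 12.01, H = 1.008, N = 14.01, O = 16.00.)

Assume 100 g: 35.65 g C, 2.992 g H, 13.86 g N, 47.498 g O.
Moles — C: 35.65 / 12.01 = 2.968 mol; H: 2.992 / 1.008 = 2.968 mol; N: 13.86 / 14.01 = 0.9893 mol; O: 47.498 / 16.00 = 2.969 mol
Ratios (÷ 0.9893): C 3.000, H 3.000, N 1.000, O 3.001
Ratio ≈ 3:3:1:3, so the empirical formula is C3H3NO3
Empirical-formula mass = 101.06 g/mol
n = 604 / 101.06 = 5.98 ≈ 6
Molecular formula = (C3H3NO3)×6 = C18H18N6O18

C18H18N6O18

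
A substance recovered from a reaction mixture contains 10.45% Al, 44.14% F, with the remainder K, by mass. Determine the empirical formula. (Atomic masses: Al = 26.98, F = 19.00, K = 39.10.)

Assume 100 g: 10.45 g Al, 44.14 g F, 45.41 g K.
n(Al) = 10.45/26.98 = 0.3873, n(F) = 44.14/19.00 = 2.323, n(K) = 45.41/39.10 = 1.161
Divide by the smallest (0.3873 mol Al): Al 1.000, F 5.998, K 2.998
≈ 1:6:3 → AlF6K3

AlF6K3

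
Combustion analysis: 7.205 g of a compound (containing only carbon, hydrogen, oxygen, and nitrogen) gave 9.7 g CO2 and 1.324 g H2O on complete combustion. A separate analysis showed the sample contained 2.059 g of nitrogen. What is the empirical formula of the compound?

mol C = 9.7 / 44.01 = 0.2204; mass C = 0.2204 × 12.01 = 2.647 g
mol H = 2 × (1.324 / 18.02) = 0.1469; mass H = 0.1469 × 1.008 = 0.1481 g
mol N = 2.059 / 14.01 = 0.1470
mass O = 7.205 − (4.854) = 2.351 g → mol O = 0.1469
Smallest is O at 0.1469 mol; normalising gives C 1.500, H 1.000, N 1.000, O 1.000
×2: C 3.00, H 2.00, N 2.00, O 2.00 → C3H2N2O2

C3H2N2O2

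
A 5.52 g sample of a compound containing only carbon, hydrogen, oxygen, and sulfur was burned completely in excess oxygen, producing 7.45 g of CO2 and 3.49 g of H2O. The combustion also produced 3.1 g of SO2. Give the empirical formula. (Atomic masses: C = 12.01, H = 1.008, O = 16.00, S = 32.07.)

mol C = 7.45 / 44.01 = 0.1693; mass C = 0.1693 × 12.01 = 2.033 g
mol H = 2 × (3.49 / 18.02) = 0.3873; mass H = 0.3873 × 1.008 = 0.3904 g
mol S = 3.1 / 64.07 = 0.04838; mass S = 1.552 g
mass O = 5.52 − (3.975) = 1.545 g → mol O = 0.09655
Divide by the smallest (0.04838 mol S): C 3.499, H 8.006, O 1.995, S 1.000
Scaling by 2: C 7.00, H 16.01, O 3.99, S 2.00 → C7H16O4S2

C7H16O4S2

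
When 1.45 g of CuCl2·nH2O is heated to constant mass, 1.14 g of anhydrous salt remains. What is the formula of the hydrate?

Mass of water lost = 1.45 − 1.14 = 0.31 g → 0.31 / 18.02 = 0.0172 mol H2O
Molar mass of CuCl2 = 134.45 g/mol → mol CuCl2 = 1.14 / 134.45 = 0.008479
n = 0.0172 / 0.008479 = 2.03 ≈ 2 → CuCl2·2H2O

CuCl2·2H2O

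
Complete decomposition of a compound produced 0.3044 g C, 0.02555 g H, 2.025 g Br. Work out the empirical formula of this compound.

n(C) = 0.3044/12.01 = 0.02535, n(H) = 0.02555/1.008 = 0.02535, n(Br) = 2.025/79.90 = 0.02534
Smallest is Br at 0.02534 mol; normalising gives C 1.000, H 1.000, Br 1.000
→ CHBr

CHBr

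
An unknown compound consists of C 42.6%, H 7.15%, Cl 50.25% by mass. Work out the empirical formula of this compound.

Assume 100 g: 42.6 g C, 7.15 g H, 50.25 g Cl.
n(C) = 42.6/12.01 = 3.547, n(H) = 7.15/1.008 = 7.093, n(Cl) = 50.25/35.45 = 1.417
Smallest is Cl at 1.417 mol; normalising gives C 2.502, H 5.004, Cl 1.000
Scaling by 2: C 5.00, H 10.01, Cl 2.00 → C5H10Cl2

C5H10Cl2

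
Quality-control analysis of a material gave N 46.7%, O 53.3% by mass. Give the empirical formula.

NO

Assume 100 g: 46.7 g N, 53.3 g O.
n(N) = 46.7/14.01 = 3.333, n(O) = 53.3/16.00 = 3.331
Smallest is O at 3.331 mol; normalising gives N 1.001, O 1.000
→ NO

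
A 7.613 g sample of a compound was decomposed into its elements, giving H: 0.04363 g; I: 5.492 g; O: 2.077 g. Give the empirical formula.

HIO3

n(H) = 0.04363/1.008 = 0.04328, n(I) = 5.492/126.90 = 0.04328, n(O) = 2.077/16.00 = 0.1298
Divide by the smallest (0.04328 mol I): H 1.000, I 1.000, O 2.999
→ HIO3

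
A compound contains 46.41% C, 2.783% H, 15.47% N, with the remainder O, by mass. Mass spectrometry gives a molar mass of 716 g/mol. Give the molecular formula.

C28H20N8O16

Assume 100 g: 46.41 g C, 2.783 g H, 15.47 g N, 35.337 g O.
Moles — C: 46.41 / 12.01 = 3.864 mol; H: 2.783 / 1.008 = 2.761 mol; N: 15.47 / 14.01 = 1.104 mol; O: 35.337 / 16.00 = 2.209 mol
Divide by the smallest (1.104 mol N): C 3.500, H 2.500, N 1.000, O 2.000
Multiply by 2: C 7.00, H 5.00, N 2.00, O 4.00 → C7H5N2O4
Empirical-formula mass = 181.13 g/mol
n = 716 / 181.13 = 3.95 ≈ 4
Molecular formula = (C7H5N2O4)×4 = C28H20N8O16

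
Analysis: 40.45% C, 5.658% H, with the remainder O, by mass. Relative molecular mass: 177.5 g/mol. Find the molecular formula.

C6H10O6

Assume 100 g: 40.45 g C, 5.658 g H, 53.892 g O.
Moles — C: 40.45 / 12.01 = 3.368 mol; H: 5.658 / 1.008 = 5.613 mol; O: 53.892 / 16.00 = 3.368 mol
Smallest is C at 3.368 mol; normalising gives C 1.000, H 1.667, O 1.000
Multiply by 3: C 3.00, H 5.00, O 3.00 → C3H5O3
Empirical-formula mass = 89.07 g/mol
n = 177.5 / 89.07 = 1.99 ≈ 2
Molecular formula = (C3H5O3)×2 = C6H10O6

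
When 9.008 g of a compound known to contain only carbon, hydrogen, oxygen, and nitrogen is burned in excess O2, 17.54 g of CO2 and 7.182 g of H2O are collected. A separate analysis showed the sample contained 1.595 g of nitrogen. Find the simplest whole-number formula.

mol C = 17.54 / 44.01 = 0.3985; mass C = 0.3985 × 12.01 = 4.787 g
mol H = 2 × (7.182 / 18.02) = 0.7971; mass H = 0.7971 × 1.008 = 0.8035 g
mol N = 1.595 / 14.01 = 0.1138
mass O = 9.008 − (7.185) = 1.823 g → mol O = 0.1139
Divide by the smallest (0.1138 mol N): C 3.501, H 7.002, N 1.000, O 1.001
Multiply by 2: C 7.00, H 14.00, N 2.00, O 2.00 → C7H14N2O2

C7H14N2O2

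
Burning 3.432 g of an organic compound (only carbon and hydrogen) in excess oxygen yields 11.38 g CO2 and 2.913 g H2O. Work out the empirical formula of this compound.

mol C = 11.38 / 44.01 = 0.2586; mass C = 0.2586 × 12.01 = 3.106 g
mol H = 2 × (2.913 / 18.02) = 0.3233; mass H = 0.3233 × 1.008 = 0.3259 g
Smallest is C at 0.2586 mol; normalising gives C 1.000, H 1.250
Scaling by 4: C 4.00, H 5.00 → C4H5

C4H5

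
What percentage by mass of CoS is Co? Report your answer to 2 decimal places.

Molar mass = 1(58.93) + 1(32.07) = 91.000 g/mol
Mass of Co per mole = 1 × 58.93 = 58.930 g
% Co = 58.930 / 91.000 × 100 = 64.76%

64.76%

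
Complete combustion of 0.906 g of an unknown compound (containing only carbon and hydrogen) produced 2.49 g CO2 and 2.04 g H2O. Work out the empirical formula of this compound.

mol C = 2.49 / 44.01 = 0.05658; mass C = 0.05658 × 12.01 = 0.6795 g
mol H = 2 × (2.04 / 18.02) = 0.2264; mass H = 0.2264 × 1.008 = 0.2282 g
Ratios (÷ 0.05658): C 1.000, H 4.002
→ CH4

CH4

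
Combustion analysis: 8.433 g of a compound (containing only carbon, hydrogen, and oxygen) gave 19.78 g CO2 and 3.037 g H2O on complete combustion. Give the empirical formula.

mol C = 19.78 / 44.01 = 0.4494; mass C = 0.4494 × 12.01 = 5.398 g
mol H = 2 × (3.037 / 18.02) = 0.3371; mass H = 0.3371 × 1.008 = 0.3398 g
mass O = 8.433 − (5.738) = 2.695 g → mol O = 0.1685
Smallest is O at 0.1685 mol; normalising gives C 2.668, H 2.001, O 1.000
Multiply by 3: C 8.00, H 6.00, O 3.00 → C8H6O3

C8H6O3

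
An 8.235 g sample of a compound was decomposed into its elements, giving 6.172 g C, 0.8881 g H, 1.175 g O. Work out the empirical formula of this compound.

C7H12O

n(C) = 6.172/12.01 = 0.5139, n(H) = 0.8881/1.008 = 0.8811, n(O) = 1.175/16.00 = 0.07344
Smallest is O at 0.07344 mol; normalising gives C 6.998, H 11.997, O 1.000
≈ 7:12:1 → C7H12O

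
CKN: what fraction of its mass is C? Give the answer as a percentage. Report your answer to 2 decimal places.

Molar mass = 1(12.01) + 1(39.10) + 1(14.01) = 65.120 g/mol
Mass of C per mole = 1 × 12.01 = 12.010 g
% C = 12.010 / 65.120 × 100 = 18.44%

18.44%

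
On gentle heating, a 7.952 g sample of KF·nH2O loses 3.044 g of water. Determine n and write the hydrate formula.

Mass of anhydrous KF = 7.952 − 3.044 = 4.908 g
mol H2O = 3.044 / 18.02 = 0.1689
Molar mass of KF = 58.10 g/mol → mol KF = 4.908 / 58.10 = 0.08448
n = 0.1689 / 0.08448 = 2.00 ≈ 2 → KF·2H2O

KF·2H2O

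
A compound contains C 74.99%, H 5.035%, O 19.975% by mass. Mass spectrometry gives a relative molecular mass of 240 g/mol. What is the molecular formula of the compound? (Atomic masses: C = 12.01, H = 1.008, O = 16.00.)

Assume 100 g: 74.99 g C, 5.035 g H, 19.975 g O.
Moles — C: 74.99 / 12.01 = 6.244 mol; H: 5.035 / 1.008 = 4.995 mol; O: 19.975 / 16.00 = 1.248 mol
Ratios (÷ 1.248): C 5.001, H 4.001, O 1.000
Ratio ≈ 5:4:1, so the empirical formula is C5H4O
Empirical-formula mass = 80.08 g/mol
n = 240 / 80.08 = 3.00 ≈ 3
Molecular formula = (C5H4O)×3 = C15H12O3

C15H12O3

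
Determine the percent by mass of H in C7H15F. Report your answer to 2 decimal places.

12.79%

Molar mass = 7(12.01) + 15(1.008) + 1(19.00) = 118.190 g/mol
Mass of H per mole = 15 × 1.008 = 15.120 g
% H = 15.120 / 118.190 × 100 = 12.79%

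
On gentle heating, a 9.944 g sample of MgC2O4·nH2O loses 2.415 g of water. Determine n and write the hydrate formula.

Mass of anhydrous MgC2O4 = 9.944 − 2.415 = 7.529 g
mol H2O = 2.415 / 18.02 = 0.134
Molar mass of MgC2O4 = 112.33 g/mol → mol MgC2O4 = 7.529 / 112.33 = 0.06703
n = 0.134 / 0.06703 = 2.00 ≈ 2 → MgC2O4·2H2O

MgC2O4·2H2O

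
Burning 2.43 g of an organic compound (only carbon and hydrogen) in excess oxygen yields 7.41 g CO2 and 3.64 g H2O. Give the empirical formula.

mol C = 7.41 / 44.01 = 0.1684; mass C = 0.1684 × 12.01 = 2.022 g
mol H = 2 × (3.64 / 18.02) = 0.4040; mass H = 0.4040 × 1.008 = 0.4072 g
Ratios (÷ 0.1684): C 1.000, H 2.399
×5: C 5.00, H 12.00 → C5H12

C5H12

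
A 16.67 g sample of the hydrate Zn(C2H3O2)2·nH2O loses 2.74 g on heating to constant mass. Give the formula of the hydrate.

Zn(C2H3O2)2·2H2O

Mass of anhydrous Zn(C2H3O2)2 = 16.67 − 2.74 = 13.93 g
mol H2O = 2.74 / 18.02 = 0.1521
Molar mass of Zn(C2H3O2)2 = 183.47 g/mol → mol Zn(C2H3O2)2 = 13.93 / 183.47 = 0.07593
n = 0.1521 / 0.07593 = 2.00 ≈ 2 → Zn(C2H3O2)2·2H2O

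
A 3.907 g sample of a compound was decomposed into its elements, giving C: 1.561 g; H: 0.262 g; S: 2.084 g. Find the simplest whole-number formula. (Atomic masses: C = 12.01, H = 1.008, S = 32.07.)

n(C) = 1.561/12.01 = 0.13, n(H) = 0.262/1.008 = 0.2599, n(S) = 2.084/32.07 = 0.06498
Ratios (÷ 0.06498): C 2.000, H 4.000, S 1.000
→ C2H4S

C2H4S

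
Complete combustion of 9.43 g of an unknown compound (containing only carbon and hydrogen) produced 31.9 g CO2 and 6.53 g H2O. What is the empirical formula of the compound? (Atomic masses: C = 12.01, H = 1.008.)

CH

mol C = 31.9 / 44.01 = 0.7248; mass C = 0.7248 × 12.01 = 8.705 g
mol H = 2 × (6.53 / 18.02) = 0.7248; mass H = 0.7248 × 1.008 = 0.7305 g
Ratios (÷ 0.7248): C 1.000, H 1.000
→ CH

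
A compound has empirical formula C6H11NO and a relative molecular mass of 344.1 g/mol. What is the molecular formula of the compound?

Empirical-formula mass = 113.16 g/mol
n = 344.1 / 113.16 = 3.04 ≈ 3
Molecular formula = (C6H11NO)3 = C18H33N3O3

C18H33N3O3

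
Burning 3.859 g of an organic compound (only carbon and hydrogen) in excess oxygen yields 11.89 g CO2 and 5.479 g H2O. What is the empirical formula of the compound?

C4H9

mol C = 11.89 / 44.01 = 0.2702; mass C = 0.2702 × 12.01 = 3.245 g
mol H = 2 × (5.479 / 18.02) = 0.6081; mass H = 0.6081 × 1.008 = 0.6130 g
Smallest is C at 0.2702 mol; normalising gives C 1.000, H 2.251
Multiply by 4: C 4.00, H 9.00 → C4H9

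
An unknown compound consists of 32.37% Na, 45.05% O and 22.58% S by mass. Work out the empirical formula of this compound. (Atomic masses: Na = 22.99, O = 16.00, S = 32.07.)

Na2O4S

Assume 100 g: 32.37 g Na, 45.05 g O, 22.58 g S.
Moles — Na: 32.37 / 22.99 = 1.408 mol; O: 45.05 / 16.00 = 2.816 mol; S: 22.58 / 32.07 = 0.7041 mol
Ratios (÷ 0.7041): Na 2.000, O 3.999, S 1.000
→ Na2O4S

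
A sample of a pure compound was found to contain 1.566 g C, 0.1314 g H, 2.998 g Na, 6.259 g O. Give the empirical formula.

C: 1.566 g ÷ 12.01 g/mol = 0.1304 mol
H: 0.1314 g ÷ 1.008 g/mol = 0.1304 mol
Na: 2.998 g ÷ 22.99 g/mol = 0.1304 mol
O: 6.259 g ÷ 16.00 g/mol = 0.3912 mol
Smallest is H at 0.1304 mol; normalising gives C 1.000, H 1.000, Na 1.000, O 3.001
→ CHNaO3

CHNaO3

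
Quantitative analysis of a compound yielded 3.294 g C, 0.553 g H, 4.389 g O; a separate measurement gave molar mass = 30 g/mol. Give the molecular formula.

C: 3.294 g ÷ 12.01 g/mol = 0.2743 mol
H: 0.553 g ÷ 1.008 g/mol = 0.5486 mol
O: 4.389 g ÷ 16.00 g/mol = 0.2743 mol
Ratios (÷ 0.2743): C 1.000, H 2.000, O 1.000
≈ 1:2:1 → CH2O
Empirical-formula mass = 30.03 g/mol
n = 30 / 30.03 = 1.00 ≈ 1
Molecular formula = empirical formula = CH2O

CH2O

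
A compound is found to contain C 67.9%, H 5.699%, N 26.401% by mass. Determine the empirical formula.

Assume 100 g: 67.9 g C, 5.699 g H, 26.401 g N.
n(C) = 67.9/12.01 = 5.654, n(H) = 5.699/1.008 = 5.654, n(N) = 26.401/14.01 = 1.884
Smallest is N at 1.884 mol; normalising gives C 3.000, H 3.000, N 1.000
→ C3H3N

C3H3N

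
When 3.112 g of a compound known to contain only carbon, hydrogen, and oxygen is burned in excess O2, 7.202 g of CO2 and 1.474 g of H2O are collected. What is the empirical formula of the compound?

mol C = 7.202 / 44.01 = 0.1636; mass C = 0.1636 × 12.01 = 1.965 g
mol H = 2 × (1.474 / 18.02) = 0.1636; mass H = 0.1636 × 1.008 = 0.1649 g
mass O = 3.112 − (2.130) = 0.9817 g → mol O = 0.06136
Smallest is O at 0.06136 mol; normalising gives C 2.667, H 2.666, O 1.000
Multiply by 3: C 8.00, H 8.00, O 3.00 → C8H8O3

C8H8O3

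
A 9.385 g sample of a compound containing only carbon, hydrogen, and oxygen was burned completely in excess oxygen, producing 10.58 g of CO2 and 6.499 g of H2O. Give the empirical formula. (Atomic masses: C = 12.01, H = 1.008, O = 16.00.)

mol C = 10.58 / 44.01 = 0.2404; mass C = 0.2404 × 12.01 = 2.887 g
mol H = 2 × (6.499 / 18.02) = 0.7213; mass H = 0.7213 × 1.008 = 0.7271 g
mass O = 9.385 − (3.614) = 5.771 g → mol O = 0.3607
Divide by the smallest (0.2404 mol C): C 1.000, H 3.000, O 1.500
Scaling by 2: C 2.00, H 6.00, O 3.00 → C2H6O3

C2H6O3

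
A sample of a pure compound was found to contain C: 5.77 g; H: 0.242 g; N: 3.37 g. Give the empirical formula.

n(C) = 5.77/12.01 = 0.4804, n(H) = 0.242/1.008 = 0.2401, n(N) = 3.37/14.01 = 0.2405
Smallest is H at 0.2401 mol; normalising gives C 2.001, H 1.000, N 1.002
≈ 2:1:1 → C2HN

C2HN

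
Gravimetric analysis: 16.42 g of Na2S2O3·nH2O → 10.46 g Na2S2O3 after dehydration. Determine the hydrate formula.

Mass of water lost = 16.42 − 10.46 = 5.96 g → 5.96 / 18.02 = 0.3307 mol H2O
Molar mass of Na2S2O3 = 158.12 g/mol → mol Na2S2O3 = 10.46 / 158.12 = 0.06615
n = 0.3307 / 0.06615 = 5.00 ≈ 5 → Na2S2O3·5H2O

Na2S2O3·5H2O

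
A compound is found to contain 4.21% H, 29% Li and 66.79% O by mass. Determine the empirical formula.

Assume 100 g: 4.21 g H, 29 g Li, 66.79 g O.
Moles — H: 4.21 / 1.008 = 4.177 mol; Li: 29 / 6.94 = 4.179 mol; O: 66.79 / 16.00 = 4.174 mol
Ratios (÷ 4.174): H 1.001, Li 1.001, O 1.000
≈ 1:1:1 → HLiO

HLiO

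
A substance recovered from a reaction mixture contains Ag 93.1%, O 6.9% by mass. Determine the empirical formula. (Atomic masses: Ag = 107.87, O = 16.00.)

Assume 100 g: 93.1 g Ag, 6.9 g O.
Ag: 93.1 g ÷ 107.87 g/mol = 0.8631 mol
O: 6.9 g ÷ 16.00 g/mol = 0.4313 mol
Smallest is O at 0.4313 mol; normalising gives Ag 2.001, O 1.000
Ratio ≈ 2:1, so the empirical formula is Ag2O

Ag2O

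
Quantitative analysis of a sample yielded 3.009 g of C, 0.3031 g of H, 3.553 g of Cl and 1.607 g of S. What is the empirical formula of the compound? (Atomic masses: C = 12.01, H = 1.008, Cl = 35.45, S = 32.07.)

C5H6Cl2S

C: 3.009 g ÷ 12.01 g/mol = 0.2505 mol
H: 0.3031 g ÷ 1.008 g/mol = 0.3007 mol
Cl: 3.553 g ÷ 35.45 g/mol = 0.1002 mol
S: 1.607 g ÷ 32.07 g/mol = 0.05011 mol
Smallest is S at 0.05011 mol; normalising gives C 5.000, H 6.001, Cl 2.000, S 1.000
Ratio ≈ 5:6:2:1, so the empirical formula is C5H6Cl2S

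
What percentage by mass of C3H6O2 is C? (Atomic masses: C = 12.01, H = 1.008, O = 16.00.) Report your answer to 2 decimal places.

Molar mass = 3(12.01) + 6(1.008) + 2(16.00) = 74.078 g/mol
Mass of C per mole = 3 × 12.01 = 36.030 g
% C = 36.030 / 74.078 × 100 = 48.64%

48.64%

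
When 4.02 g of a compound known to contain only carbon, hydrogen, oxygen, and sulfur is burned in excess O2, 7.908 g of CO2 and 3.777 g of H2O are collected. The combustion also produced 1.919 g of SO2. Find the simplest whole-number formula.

C6H14OS

mol C = 7.908 / 44.01 = 0.1797; mass C = 0.1797 × 12.01 = 2.158 g
mol H = 2 × (3.777 / 18.02) = 0.4192; mass H = 0.4192 × 1.008 = 0.4226 g
mol S = 1.919 / 64.07 = 0.02995; mass S = 0.9605 g
mass O = 4.02 − (3.541) = 0.4789 g → mol O = 0.02993
Divide by the smallest (0.02993 mol O): C 6.004, H 14.007, O 1.000, S 1.001
≈ 6:14:1:1 → C6H14OS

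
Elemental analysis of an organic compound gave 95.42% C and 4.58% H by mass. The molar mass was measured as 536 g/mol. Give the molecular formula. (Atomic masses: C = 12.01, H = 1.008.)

Assume 100 g: 95.42 g C, 4.58 g H.
C: 95.42 g ÷ 12.01 g/mol = 7.945 mol
H: 4.58 g ÷ 1.008 g/mol = 4.544 mol
Smallest is H at 4.544 mol; normalising gives C 1.749, H 1.000
Multiply by 4: C 6.99, H 4.00 → C7H4
Empirical-formula mass = 88.10 g/mol
n = 536 / 88.10 = 6.08 ≈ 6
Molecular formula = (C7H4)×6 = C42H24

C42H24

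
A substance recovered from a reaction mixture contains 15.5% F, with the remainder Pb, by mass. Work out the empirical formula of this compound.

Assume 100 g: 15.5 g F, 84.5 g Pb.
F: 15.5 g ÷ 19.00 g/mol = 0.8158 mol
Pb: 84.5 g ÷ 207.2 g/mol = 0.4078 mol
Ratios (÷ 0.4078): F 2.000, Pb 1.000
→ F2Pb

F2Pb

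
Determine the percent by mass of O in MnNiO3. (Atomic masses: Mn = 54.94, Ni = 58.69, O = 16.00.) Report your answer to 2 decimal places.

Molar mass = 1(54.94) + 1(58.69) + 3(16.00) = 161.630 g/mol
Mass of O per mole = 3 × 16.00 = 48.000 g
% O = 48.000 / 161.630 × 100 = 29.70%

29.70%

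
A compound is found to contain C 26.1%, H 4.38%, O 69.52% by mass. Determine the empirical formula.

CH2O2

Assume 100 g: 26.1 g C, 4.38 g H, 69.52 g O.
Moles — C: 26.1 / 12.01 = 2.173 mol; H: 4.38 / 1.008 = 4.345 mol; O: 69.52 / 16.00 = 4.345 mol
Smallest is C at 2.173 mol; normalising gives C 1.000, H 1.999, O 1.999
Ratio ≈ 1:2:2, so the empirical formula is CH2O2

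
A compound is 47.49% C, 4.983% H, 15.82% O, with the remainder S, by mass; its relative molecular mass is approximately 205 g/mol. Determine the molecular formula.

Assume 100 g: 47.49 g C, 4.983 g H, 15.82 g O, 31.707 g S.
n(C) = 47.49/12.01 = 3.954, n(H) = 4.983/1.008 = 4.943, n(O) = 15.82/16.00 = 0.9888, n(S) = 31.707/32.07 = 0.9887
Ratios (÷ 0.9887): C 3.999, H 5.000, O 1.000, S 1.000
→ C4H5OS
Empirical-formula mass = 101.15 g/mol
n = 205 / 101.15 = 2.03 ≈ 2
Molecular formula = (C4H5OS)×2 = C8H10O2S2

C8H10O2S2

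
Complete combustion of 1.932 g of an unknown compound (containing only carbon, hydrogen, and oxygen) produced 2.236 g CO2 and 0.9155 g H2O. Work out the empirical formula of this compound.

mol C = 2.236 / 44.01 = 0.05081; mass C = 0.05081 × 12.01 = 0.6102 g
mol H = 2 × (0.9155 / 18.02) = 0.1016; mass H = 0.1016 × 1.008 = 0.1024 g
mass O = 1.932 − (0.7126) = 1.219 g → mol O = 0.07621
Ratios (÷ 0.05081): C 1.000, H 2.000, O 1.500
×2: C 2.00, H 4.00, O 3.00 → C2H4O3

C2H4O3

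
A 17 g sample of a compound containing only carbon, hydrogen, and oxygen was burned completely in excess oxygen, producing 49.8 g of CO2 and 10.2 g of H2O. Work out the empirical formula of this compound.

C8H8O

mol C = 49.8 / 44.01 = 1.132; mass C = 1.132 × 12.01 = 13.59 g
mol H = 2 × (10.2 / 18.02) = 1.132; mass H = 1.132 × 1.008 = 1.141 g
mass O = 17 − (14.73) = 2.269 g → mol O = 0.1418
Ratios (÷ 0.1418): C 7.980, H 7.984, O 1.000
≈ 8:8:1 → C8H8O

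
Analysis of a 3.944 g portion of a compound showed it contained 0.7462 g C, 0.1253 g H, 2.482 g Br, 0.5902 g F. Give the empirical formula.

C: 0.7462 g ÷ 12.01 g/mol = 0.06213 mol
H: 0.1253 g ÷ 1.008 g/mol = 0.1243 mol
Br: 2.482 g ÷ 79.90 g/mol = 0.03106 mol
F: 0.5902 g ÷ 19.00 g/mol = 0.03106 mol
Divide by the smallest (0.03106 mol F): C 2.000, H 4.002, Br 1.000, F 1.000
Ratio ≈ 2:4:1:1, so the empirical formula is C2H4BrF

C2H4BrF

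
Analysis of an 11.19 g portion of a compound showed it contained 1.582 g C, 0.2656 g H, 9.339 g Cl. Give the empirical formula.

CH2Cl2

C: 1.582 g ÷ 12.01 g/mol = 0.1317 mol
H: 0.2656 g ÷ 1.008 g/mol = 0.2635 mol
Cl: 9.339 g ÷ 35.45 g/mol = 0.2634 mol
Ratios (÷ 0.1317): C 1.000, H 2.000, Cl 2.000
≈ 1:2:2 → CH2Cl2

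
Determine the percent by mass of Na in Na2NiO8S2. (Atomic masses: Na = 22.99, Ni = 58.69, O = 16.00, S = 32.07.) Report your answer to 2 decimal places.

15.49%

Molar mass = 2(22.99) + 1(58.69) + 8(16.00) + 2(32.07) = 296.810 g/mol
Mass of Na per mole = 2 × 22.99 = 45.980 g
% Na = 45.980 / 296.810 × 100 = 15.49%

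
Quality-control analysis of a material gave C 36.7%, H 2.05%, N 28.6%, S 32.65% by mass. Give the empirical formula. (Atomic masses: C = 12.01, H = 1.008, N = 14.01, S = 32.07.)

C3H2N2S

Assume 100 g: 36.7 g C, 2.05 g H, 28.6 g N, 32.65 g S.
n(C) = 36.7/12.01 = 3.056, n(H) = 2.05/1.008 = 2.034, n(N) = 28.6/14.01 = 2.041, n(S) = 32.65/32.07 = 1.018
Smallest is S at 1.018 mol; normalising gives C 3.002, H 1.998, N 2.005, S 1.000
≈ 3:2:2:1 → C3H2N2S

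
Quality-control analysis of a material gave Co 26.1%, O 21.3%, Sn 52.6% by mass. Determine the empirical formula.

Assume 100 g: 26.1 g Co, 21.3 g O, 52.6 g Sn.
Co: 26.1 g ÷ 58.93 g/mol = 0.4429 mol
O: 21.3 g ÷ 16.00 g/mol = 1.331 mol
Sn: 52.6 g ÷ 118.71 g/mol = 0.4431 mol
Divide by the smallest (0.4429 mol Co): Co 1.000, O 3.006, Sn 1.000
Ratio ≈ 1:3:1, so the empirical formula is CoO3Sn

CoO3Sn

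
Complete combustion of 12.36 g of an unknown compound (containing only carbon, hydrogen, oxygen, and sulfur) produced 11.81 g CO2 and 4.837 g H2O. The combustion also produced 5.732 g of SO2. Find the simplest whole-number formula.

C3H6O4S

mol C = 11.81 / 44.01 = 0.2683; mass C = 0.2683 × 12.01 = 3.223 g
mol H = 2 × (4.837 / 18.02) = 0.5368; mass H = 0.5368 × 1.008 = 0.5411 g
mol S = 5.732 / 64.07 = 0.08946; mass S = 2.869 g
mass O = 12.36 − (6.633) = 5.727 g → mol O = 0.3579
Smallest is S at 0.08946 mol; normalising gives C 2.999, H 6.001, O 4.001, S 1.000
→ C3H6O4S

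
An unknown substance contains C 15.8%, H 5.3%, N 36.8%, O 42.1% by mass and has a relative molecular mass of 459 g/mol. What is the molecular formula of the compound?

C6H24N12O12

Assume 100 g: 15.8 g C, 5.3 g H, 36.8 g N, 42.1 g O.
C: 15.8 g ÷ 12.01 g/mol = 1.316 mol
H: 5.3 g ÷ 1.008 g/mol = 5.258 mol
N: 36.8 g ÷ 14.01 g/mol = 2.627 mol
O: 42.1 g ÷ 16.00 g/mol = 2.631 mol
Smallest is C at 1.316 mol; normalising gives C 1.000, H 3.997, N 1.997, O 2.000
≈ 1:4:2:2 → CH4N2O2
Empirical-formula mass = 76.06 g/mol
n = 459 / 76.06 = 6.03 ≈ 6
Molecular formula = (CH4N2O2)×6 = C6H24N12O12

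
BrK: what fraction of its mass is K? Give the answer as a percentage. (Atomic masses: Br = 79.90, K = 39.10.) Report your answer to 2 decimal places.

32.86%

Molar mass = 1(79.90) + 1(39.10) = 119.000 g/mol
Mass of K per mole = 1 × 39.10 = 39.100 g
% K = 39.100 / 119.000 × 100 = 32.86%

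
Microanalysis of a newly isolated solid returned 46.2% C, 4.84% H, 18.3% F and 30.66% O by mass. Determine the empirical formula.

C4H5FO2

Assume 100 g: 46.2 g C, 4.84 g H, 18.3 g F, 30.66 g O.
n(C) = 46.2/12.01 = 3.847, n(H) = 4.84/1.008 = 4.802, n(F) = 18.3/19.00 = 0.9632, n(O) = 30.66/16.00 = 1.916
Smallest is F at 0.9632 mol; normalising gives C 3.994, H 4.985, F 1.000, O 1.990
Ratio ≈ 4:5:1:2, so the empirical formula is C4H5FO2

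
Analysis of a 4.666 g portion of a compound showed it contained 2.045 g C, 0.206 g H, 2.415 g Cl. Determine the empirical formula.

Moles — C: 2.045 / 12.01 = 0.1703 mol; H: 0.206 / 1.008 = 0.2044 mol; Cl: 2.415 / 35.45 = 0.06812 mol
Ratios (÷ 0.06812): C 2.499, H 3.000, Cl 1.000
Scaling by 2: C 5.00, H 6.00, Cl 2.00 → C5H6Cl2

C5H6Cl2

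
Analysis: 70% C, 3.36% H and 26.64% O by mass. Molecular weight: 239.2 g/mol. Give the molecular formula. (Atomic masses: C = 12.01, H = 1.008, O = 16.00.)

C14H8O4

Assume 100 g: 70 g C, 3.36 g H, 26.64 g O.
Moles — C: 70 / 12.01 = 5.828 mol; H: 3.36 / 1.008 = 3.333 mol; O: 26.64 / 16.00 = 1.665 mol
Divide by the smallest (1.665 mol O): C 3.501, H 2.002, O 1.000
×2: C 7.00, H 4.00, O 2.00 → C7H4O2
Empirical-formula mass = 120.10 g/mol
n = 239.2 / 120.10 = 1.99 ≈ 2
Molecular formula = (C7H4O2)×2 = C14H8O4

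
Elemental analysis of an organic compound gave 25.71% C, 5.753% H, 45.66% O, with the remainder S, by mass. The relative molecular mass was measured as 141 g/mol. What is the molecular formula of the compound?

Assume 100 g: 25.71 g C, 5.753 g H, 45.66 g O, 22.877 g S.
C: 25.71 g ÷ 12.01 g/mol = 2.141 mol
H: 5.753 g ÷ 1.008 g/mol = 5.707 mol
O: 45.66 g ÷ 16.00 g/mol = 2.854 mol
S: 22.877 g ÷ 32.07 g/mol = 0.7133 mol
Smallest is S at 0.7133 mol; normalising gives C 3.001, H 8.001, O 4.001, S 1.000
→ C3H8O4S
Empirical-formula mass = 140.16 g/mol
n = 141 / 140.16 = 1.01 ≈ 1
Molecular formula = empirical formula = C3H8O4S

C3H8O4S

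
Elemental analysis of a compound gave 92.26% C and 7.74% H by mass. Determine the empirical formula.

Assume 100 g: 92.26 g C, 7.74 g H.
n(C) = 92.26/12.01 = 7.682, n(H) = 7.74/1.008 = 7.679
Divide by the smallest (7.679 mol H): C 1.000, H 1.000
≈ 1:1 → CH

CH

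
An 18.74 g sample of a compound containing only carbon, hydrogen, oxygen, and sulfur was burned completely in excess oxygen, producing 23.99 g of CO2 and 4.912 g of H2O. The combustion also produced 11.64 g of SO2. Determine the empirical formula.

mol C = 23.99 / 44.01 = 0.5451; mass C = 0.5451 × 12.01 = 6.547 g
mol H = 2 × (4.912 / 18.02) = 0.5452; mass H = 0.5452 × 1.008 = 0.5495 g
mol S = 11.64 / 64.07 = 0.1817; mass S = 5.826 g
mass O = 18.74 − (12.92) = 5.817 g → mol O = 0.3636
Smallest is S at 0.1817 mol; normalising gives C 3.000, H 3.001, O 2.001, S 1.000
≈ 3:3:2:1 → C3H3O2S

C3H3O2S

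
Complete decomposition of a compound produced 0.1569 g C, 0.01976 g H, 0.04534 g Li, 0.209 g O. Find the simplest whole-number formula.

n(C) = 0.1569/12.01 = 0.01306, n(H) = 0.01976/1.008 = 0.0196, n(Li) = 0.04534/6.94 = 0.006533, n(O) = 0.209/16.00 = 0.01306
Smallest is Li at 0.006533 mol; normalising gives C 2.000, H 3.001, Li 1.000, O 1.999
≈ 2:3:1:2 → C2H3LiO2

C2H3LiO2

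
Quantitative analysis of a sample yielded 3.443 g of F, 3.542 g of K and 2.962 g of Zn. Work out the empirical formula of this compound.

F: 3.443 g ÷ 19.00 g/mol = 0.1812 mol
K: 3.542 g ÷ 39.10 g/mol = 0.09059 mol
Zn: 2.962 g ÷ 65.38 g/mol = 0.0453 mol
Smallest is Zn at 0.0453 mol; normalising gives F 4.000, K 2.000, Zn 1.000
≈ 4:2:1 → F4K2Zn

F4K2Zn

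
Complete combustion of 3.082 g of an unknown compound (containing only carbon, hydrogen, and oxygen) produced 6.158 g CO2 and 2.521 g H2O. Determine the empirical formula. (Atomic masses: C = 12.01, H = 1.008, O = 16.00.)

mol C = 6.158 / 44.01 = 0.1399; mass C = 0.1399 × 12.01 = 1.680 g
mol H = 2 × (2.521 / 18.02) = 0.2798; mass H = 0.2798 × 1.008 = 0.2820 g
mass O = 3.082 − (1.963) = 1.119 g → mol O = 0.06997
Ratios (÷ 0.06997): C 2.000, H 3.999, O 1.000
Ratio ≈ 2:4:1, so the empirical formula is C2H4O

C2H4O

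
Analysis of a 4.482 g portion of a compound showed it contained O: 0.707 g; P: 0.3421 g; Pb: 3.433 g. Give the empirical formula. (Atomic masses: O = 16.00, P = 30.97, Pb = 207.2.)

O: 0.707 g ÷ 16.00 g/mol = 0.04419 mol
P: 0.3421 g ÷ 30.97 g/mol = 0.01105 mol
Pb: 3.433 g ÷ 207.2 g/mol = 0.01657 mol
Smallest is P at 0.01105 mol; normalising gives O 4.000, P 1.000, Pb 1.500
×2: O 8.00, P 2.00, Pb 3.00 → O8P2Pb3

O8P2Pb3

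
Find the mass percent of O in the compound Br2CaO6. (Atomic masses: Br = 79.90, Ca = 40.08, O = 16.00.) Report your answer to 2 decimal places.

Molar mass = 2(79.90) + 1(40.08) + 6(16.00) = 295.880 g/mol
Mass of O per mole = 6 × 16.00 = 96.000 g
% O = 96.000 / 295.880 × 100 = 32.45%

32.45%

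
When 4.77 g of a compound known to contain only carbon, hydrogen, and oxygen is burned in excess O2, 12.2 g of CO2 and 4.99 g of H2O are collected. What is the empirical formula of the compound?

mol C = 12.2 / 44.01 = 0.2772; mass C = 0.2772 × 12.01 = 3.329 g
mol H = 2 × (4.99 / 18.02) = 0.5538; mass H = 0.5538 × 1.008 = 0.5583 g
mass O = 4.77 − (3.888) = 0.8825 g → mol O = 0.05515
Smallest is O at 0.05515 mol; normalising gives C 5.026, H 10.042, O 1.000
Ratio ≈ 5:10:1, so the empirical formula is C5H10O

C5H10O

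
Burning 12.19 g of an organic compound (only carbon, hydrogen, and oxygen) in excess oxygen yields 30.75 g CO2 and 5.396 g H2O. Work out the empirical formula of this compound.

C7H6O2

mol C = 30.75 / 44.01 = 0.6987; mass C = 0.6987 × 12.01 = 8.391 g
mol H = 2 × (5.396 / 18.02) = 0.5989; mass H = 0.5989 × 1.008 = 0.6037 g
mass O = 12.19 − (8.995) = 3.195 g → mol O = 0.1997
Divide by the smallest (0.1997 mol O): C 3.499, H 2.999, O 1.000
Multiply by 2: C 7.00, H 6.00, O 2.00 → C7H6O2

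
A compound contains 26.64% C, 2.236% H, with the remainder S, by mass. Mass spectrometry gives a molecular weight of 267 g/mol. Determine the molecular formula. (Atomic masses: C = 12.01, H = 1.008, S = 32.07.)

C6H6S6

Assume 100 g: 26.64 g C, 2.236 g H, 71.124 g S.
C: 26.64 g ÷ 12.01 g/mol = 2.218 mol
H: 2.236 g ÷ 1.008 g/mol = 2.218 mol
S: 71.124 g ÷ 32.07 g/mol = 2.218 mol
Smallest is S at 2.218 mol; normalising gives C 1.000, H 1.000, S 1.000
≈ 1:1:1 → CHS
Empirical-formula mass = 45.09 g/mol
n = 267 / 45.09 = 5.92 ≈ 6
Molecular formula = (CHS)×6 = C6H6S6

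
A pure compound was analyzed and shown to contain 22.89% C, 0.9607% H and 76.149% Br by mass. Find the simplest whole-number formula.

Assume 100 g: 22.89 g C, 0.9607 g H, 76.149 g Br.
Moles — C: 22.89 / 12.01 = 1.906 mol; H: 0.9607 / 1.008 = 0.9531 mol; Br: 76.149 / 79.90 = 0.9531 mol
Smallest is Br at 0.9531 mol; normalising gives C 2.000, H 1.000, Br 1.000
Ratio ≈ 2:1:1, so the empirical formula is C2HBr

C2HBr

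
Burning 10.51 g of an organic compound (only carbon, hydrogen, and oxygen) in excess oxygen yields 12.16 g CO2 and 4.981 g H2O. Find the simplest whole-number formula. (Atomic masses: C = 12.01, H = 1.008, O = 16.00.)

mol C = 12.16 / 44.01 = 0.2763; mass C = 0.2763 × 12.01 = 3.318 g
mol H = 2 × (4.981 / 18.02) = 0.5528; mass H = 0.5528 × 1.008 = 0.5573 g
mass O = 10.51 − (3.876) = 6.634 g → mol O = 0.4146
Divide by the smallest (0.2763 mol C): C 1.000, H 2.001, O 1.501
Scaling by 2: C 2.00, H 4.00, O 3.00 → C2H4O3

C2H4O3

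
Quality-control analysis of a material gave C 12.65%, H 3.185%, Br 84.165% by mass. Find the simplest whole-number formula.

CH3Br

Assume 100 g: 12.65 g C, 3.185 g H, 84.165 g Br.
n(C) = 12.65/12.01 = 1.053, n(H) = 3.185/1.008 = 3.16, n(Br) = 84.165/79.90 = 1.053
Smallest is C at 1.053 mol; normalising gives C 1.000, H 3.000, Br 1.000
≈ 1:3:1 → CH3Br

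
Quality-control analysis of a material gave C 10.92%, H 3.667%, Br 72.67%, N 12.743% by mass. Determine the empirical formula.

CH4BrN

Assume 100 g: 10.92 g C, 3.667 g H, 72.67 g Br, 12.743 g N.
C: 10.92 g ÷ 12.01 g/mol = 0.9092 mol
H: 3.667 g ÷ 1.008 g/mol = 3.638 mol
Br: 72.67 g ÷ 79.90 g/mol = 0.9095 mol
N: 12.743 g ÷ 14.01 g/mol = 0.9096 mol
Divide by the smallest (0.9092 mol C): C 1.000, H 4.001, Br 1.000, N 1.000
≈ 1:4:1:1 → CH4BrN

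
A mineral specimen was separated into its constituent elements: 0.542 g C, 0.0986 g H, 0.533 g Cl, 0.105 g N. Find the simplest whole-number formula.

C6H13Cl2N

n(C) = 0.542/12.01 = 0.04513, n(H) = 0.0986/1.008 = 0.09782, n(Cl) = 0.533/35.45 = 0.01504, n(N) = 0.105/14.01 = 0.007495
Ratios (÷ 0.007495): C 6.022, H 13.052, Cl 2.006, N 1.000
→ C6H13Cl2N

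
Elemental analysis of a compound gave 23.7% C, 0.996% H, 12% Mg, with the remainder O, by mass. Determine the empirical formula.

Assume 100 g: 23.7 g C, 0.996 g H, 12 g Mg, 63.3 g O.
Moles — C: 23.7 / 12.01 = 1.973 mol; H: 0.996 / 1.008 = 0.9881 mol; Mg: 12 / 24.31 = 0.4936 mol; O: 63.3 / 16.00 = 3.956 mol
Divide by the smallest (0.4936 mol Mg): C 3.998, H 2.002, Mg 1.000, O 8.015
≈ 4:2:1:8 → C4H2MgO8

C4H2MgO8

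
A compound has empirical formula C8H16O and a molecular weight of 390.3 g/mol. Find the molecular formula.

Empirical-formula mass = 128.21 g/mol
n = 390.3 / 128.21 = 3.04 ≈ 3
Molecular formula = (C8H16O)3 = C24H48O3

C24H48O3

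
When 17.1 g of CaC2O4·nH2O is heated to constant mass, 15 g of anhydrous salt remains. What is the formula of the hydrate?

Mass of water lost = 17.1 − 15 = 2.1 g → 2.1 / 18.02 = 0.1165 mol H2O
Molar mass of CaC2O4 = 128.10 g/mol → mol CaC2O4 = 15 / 128.10 = 0.1171
n = 0.1165 / 0.1171 = 1.00 ≈ 1 → CaC2O4·H2O

CaC2O4·H2O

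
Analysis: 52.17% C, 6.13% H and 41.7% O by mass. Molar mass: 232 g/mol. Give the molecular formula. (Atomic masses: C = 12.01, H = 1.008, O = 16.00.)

Assume 100 g: 52.17 g C, 6.13 g H, 41.7 g O.
n(C) = 52.17/12.01 = 4.344, n(H) = 6.13/1.008 = 6.081, n(O) = 41.7/16.00 = 2.606
Smallest is O at 2.606 mol; normalising gives C 1.667, H 2.333, O 1.000
Multiply by 3: C 5.00, H 7.00, O 3.00 → C5H7O3
Empirical-formula mass = 115.11 g/mol
n = 232 / 115.11 = 2.02 ≈ 2
Molecular formula = (C5H7O3)×2 = C10H14O6

C10H14O6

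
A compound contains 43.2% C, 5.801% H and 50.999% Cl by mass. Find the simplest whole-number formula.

C5H8Cl2

Assume 100 g: 43.2 g C, 5.801 g H, 50.999 g Cl.
Moles — C: 43.2 / 12.01 = 3.597 mol; H: 5.801 / 1.008 = 5.755 mol; Cl: 50.999 / 35.45 = 1.439 mol
Divide by the smallest (1.439 mol Cl): C 2.500, H 4.000, Cl 1.000
Scaling by 2: C 5.00, H 8.00, Cl 2.00 → C5H8Cl2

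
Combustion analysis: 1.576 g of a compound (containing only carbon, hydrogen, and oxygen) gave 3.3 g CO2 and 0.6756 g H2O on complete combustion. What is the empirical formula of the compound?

C2H2O

mol C = 3.3 / 44.01 = 0.07498; mass C = 0.07498 × 12.01 = 0.9005 g
mol H = 2 × (0.6756 / 18.02) = 0.07498; mass H = 0.07498 × 1.008 = 0.07558 g
mass O = 1.576 − (0.9761) = 0.5999 g → mol O = 0.03749
Divide by the smallest (0.03749 mol O): C 2.000, H 2.000, O 1.000
→ C2H2O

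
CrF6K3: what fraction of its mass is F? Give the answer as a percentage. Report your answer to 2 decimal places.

40.24%

Molar mass = 1(52.00) + 6(19.00) + 3(39.10) = 283.300 g/mol
Mass of F per mole = 6 × 19.00 = 114.000 g
% F = 114.000 / 283.300 × 100 = 40.24%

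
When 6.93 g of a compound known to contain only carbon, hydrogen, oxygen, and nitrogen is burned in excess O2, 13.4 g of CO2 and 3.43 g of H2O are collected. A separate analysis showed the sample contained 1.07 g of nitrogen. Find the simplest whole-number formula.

mol C = 13.4 / 44.01 = 0.3045; mass C = 0.3045 × 12.01 = 3.657 g
mol H = 2 × (3.43 / 18.02) = 0.3807; mass H = 0.3807 × 1.008 = 0.3837 g
mol N = 1.07 / 14.01 = 0.07637
mass O = 6.93 − (5.110) = 1.820 g → mol O = 0.1137
Divide by the smallest (0.07637 mol N): C 3.987, H 4.985, N 1.000, O 1.489
Multiply by 2: C 7.97, H 9.97, N 2.00, O 2.98 → C8H10N2O3

C8H10N2O3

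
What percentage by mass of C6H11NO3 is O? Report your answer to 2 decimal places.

Molar mass = 6(12.01) + 11(1.008) + 1(14.01) + 3(16.00) = 145.158 g/mol
Mass of O per mole = 3 × 16.00 = 48.000 g
% O = 48.000 / 145.158 × 100 = 33.07%

33.07%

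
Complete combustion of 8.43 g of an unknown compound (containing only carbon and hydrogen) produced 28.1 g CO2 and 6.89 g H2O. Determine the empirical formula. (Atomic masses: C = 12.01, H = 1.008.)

mol C = 28.1 / 44.01 = 0.6385; mass C = 0.6385 × 12.01 = 7.668 g
mol H = 2 × (6.89 / 18.02) = 0.7647; mass H = 0.7647 × 1.008 = 0.7708 g
Smallest is C at 0.6385 mol; normalising gives C 1.000, H 1.198
Scaling by 5: C 5.00, H 5.99 → C5H6

C5H6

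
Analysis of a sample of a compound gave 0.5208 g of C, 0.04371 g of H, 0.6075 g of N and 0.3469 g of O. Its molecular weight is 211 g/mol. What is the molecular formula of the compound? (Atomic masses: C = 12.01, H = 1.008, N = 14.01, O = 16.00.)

Moles — C: 0.5208 / 12.01 = 0.04336 mol; H: 0.04371 / 1.008 = 0.04336 mol; N: 0.6075 / 14.01 = 0.04336 mol; O: 0.3469 / 16.00 = 0.02168 mol
Ratios (÷ 0.02168): C 2.000, H 2.000, N 2.000, O 1.000
Ratio ≈ 2:2:2:1, so the empirical formula is C2H2N2O
Empirical-formula mass = 70.06 g/mol
n = 211 / 70.06 = 3.01 ≈ 3
Molecular formula = (C2H2N2O)×3 = C6H6N6O3

C6H6N6O3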